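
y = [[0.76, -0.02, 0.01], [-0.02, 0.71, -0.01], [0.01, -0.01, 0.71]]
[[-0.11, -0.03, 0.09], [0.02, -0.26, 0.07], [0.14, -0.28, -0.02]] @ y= [[-0.08, -0.02, 0.06], [0.02, -0.19, 0.05], [0.11, -0.20, -0.01]]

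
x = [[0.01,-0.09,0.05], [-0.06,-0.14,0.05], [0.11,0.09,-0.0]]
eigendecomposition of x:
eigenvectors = [[0.42, 0.56, -0.34], [0.73, 0.04, 0.44], [-0.53, 0.83, 0.83]]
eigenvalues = [-0.21, 0.08, 0.0]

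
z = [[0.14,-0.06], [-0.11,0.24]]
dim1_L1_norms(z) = [0.2, 0.35]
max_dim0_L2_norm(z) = 0.25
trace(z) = 0.38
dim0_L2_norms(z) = [0.18, 0.25]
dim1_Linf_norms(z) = [0.14, 0.24]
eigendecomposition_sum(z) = [[0.07, 0.03], [0.05, 0.02]] + [[0.07,-0.09], [-0.16,0.22]]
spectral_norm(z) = 0.29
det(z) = 0.03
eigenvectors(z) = [[-0.80, 0.38], [-0.60, -0.92]]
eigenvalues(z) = [0.09, 0.29]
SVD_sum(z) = [[0.07, -0.11], [-0.14, 0.22]] + [[0.07, 0.05],[0.03, 0.02]]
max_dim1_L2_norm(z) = 0.26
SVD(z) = [[-0.44,  0.90], [0.90,  0.44]] @ diag([0.29025309358394813, 0.09302226435078788]) @ [[-0.55,  0.83], [0.83,  0.55]]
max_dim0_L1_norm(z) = 0.3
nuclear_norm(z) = 0.38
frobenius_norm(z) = 0.30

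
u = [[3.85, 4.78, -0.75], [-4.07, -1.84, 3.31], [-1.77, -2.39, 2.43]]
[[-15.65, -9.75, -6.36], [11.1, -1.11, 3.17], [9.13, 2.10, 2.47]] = u @ [[-1.12, 0.28, -0.63], [-2.26, -2.48, -0.87], [0.72, -1.37, -0.3]]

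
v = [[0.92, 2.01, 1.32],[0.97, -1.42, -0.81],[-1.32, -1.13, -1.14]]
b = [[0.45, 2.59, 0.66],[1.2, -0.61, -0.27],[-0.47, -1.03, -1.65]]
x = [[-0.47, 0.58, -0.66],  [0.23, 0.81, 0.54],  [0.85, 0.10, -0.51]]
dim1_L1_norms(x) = [1.71, 1.58, 1.46]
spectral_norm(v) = 3.44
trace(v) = -1.64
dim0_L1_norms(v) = [3.21, 4.56, 3.27]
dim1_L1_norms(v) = [4.25, 3.2, 3.59]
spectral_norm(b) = 3.19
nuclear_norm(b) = 5.65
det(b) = 4.78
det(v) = 1.10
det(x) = 0.99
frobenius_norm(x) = 1.73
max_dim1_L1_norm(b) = 3.7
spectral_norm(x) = 1.00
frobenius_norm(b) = 3.64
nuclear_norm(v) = 5.28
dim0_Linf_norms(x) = [0.85, 0.81, 0.66]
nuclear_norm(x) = 2.99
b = v + x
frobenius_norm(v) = 3.82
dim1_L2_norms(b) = [2.71, 1.37, 2.0]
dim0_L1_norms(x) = [1.55, 1.49, 1.71]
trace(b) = -1.81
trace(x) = -0.17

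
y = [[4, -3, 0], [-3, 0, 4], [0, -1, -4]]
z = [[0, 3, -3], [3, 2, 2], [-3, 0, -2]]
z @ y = [[-9, 3, 24], [6, -11, 0], [-12, 11, 8]]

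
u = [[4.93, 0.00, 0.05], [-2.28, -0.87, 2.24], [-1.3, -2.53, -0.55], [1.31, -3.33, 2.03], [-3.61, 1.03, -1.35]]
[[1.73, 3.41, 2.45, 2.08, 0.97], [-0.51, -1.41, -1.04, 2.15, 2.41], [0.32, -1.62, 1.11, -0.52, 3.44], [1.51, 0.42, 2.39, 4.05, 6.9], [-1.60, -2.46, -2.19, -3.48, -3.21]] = u@[[0.35,0.69,0.50,0.41,0.19], [-0.31,0.25,-0.65,-0.28,-1.60], [0.01,0.17,-0.21,1.27,0.65]]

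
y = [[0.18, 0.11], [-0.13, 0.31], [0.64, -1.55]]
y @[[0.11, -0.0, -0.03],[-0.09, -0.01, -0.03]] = [[0.01, -0.00, -0.01], [-0.04, -0.00, -0.01], [0.21, 0.02, 0.03]]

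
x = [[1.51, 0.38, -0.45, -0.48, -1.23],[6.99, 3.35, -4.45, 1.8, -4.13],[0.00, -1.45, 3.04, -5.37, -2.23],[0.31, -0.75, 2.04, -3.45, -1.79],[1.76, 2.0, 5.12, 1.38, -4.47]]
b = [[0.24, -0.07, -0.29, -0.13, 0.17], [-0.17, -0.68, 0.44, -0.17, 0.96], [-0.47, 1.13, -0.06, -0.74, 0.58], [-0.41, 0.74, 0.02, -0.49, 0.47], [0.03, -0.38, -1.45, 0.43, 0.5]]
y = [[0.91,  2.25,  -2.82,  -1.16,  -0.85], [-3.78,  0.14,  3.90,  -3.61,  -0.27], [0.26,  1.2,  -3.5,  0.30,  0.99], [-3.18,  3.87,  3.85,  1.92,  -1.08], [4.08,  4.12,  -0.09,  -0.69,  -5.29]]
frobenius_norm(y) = 13.42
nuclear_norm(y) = 25.37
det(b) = 0.00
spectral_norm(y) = 8.95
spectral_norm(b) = 1.94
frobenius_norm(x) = 14.99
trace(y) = -5.82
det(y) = -37.08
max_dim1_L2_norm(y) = 7.88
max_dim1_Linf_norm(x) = 6.99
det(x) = -0.02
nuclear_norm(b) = 5.14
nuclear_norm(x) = 25.27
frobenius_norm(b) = 2.84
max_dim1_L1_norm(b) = 2.98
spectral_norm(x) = 10.64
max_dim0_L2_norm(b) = 1.56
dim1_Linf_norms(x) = [1.51, 6.99, 5.37, 3.45, 5.12]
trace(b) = -0.49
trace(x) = -0.02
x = b @ y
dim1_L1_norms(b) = [0.9, 2.42, 2.98, 2.13, 2.79]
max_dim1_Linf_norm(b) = 1.45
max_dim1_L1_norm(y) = 14.27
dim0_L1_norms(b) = [1.32, 3.0, 2.26, 1.96, 2.68]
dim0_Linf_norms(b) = [0.47, 1.13, 1.45, 0.74, 0.96]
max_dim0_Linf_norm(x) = 6.99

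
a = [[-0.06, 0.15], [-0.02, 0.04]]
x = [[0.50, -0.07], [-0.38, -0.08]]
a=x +[[-0.56,0.22], [0.36,0.12]]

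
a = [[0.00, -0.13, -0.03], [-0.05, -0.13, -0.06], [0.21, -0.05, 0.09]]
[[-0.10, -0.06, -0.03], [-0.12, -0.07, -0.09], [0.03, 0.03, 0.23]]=a @ [[0.32, -0.18, 0.93],[0.76, 0.25, 0.13],[0.05, 0.85, 0.49]]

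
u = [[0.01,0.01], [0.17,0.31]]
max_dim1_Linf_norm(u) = 0.31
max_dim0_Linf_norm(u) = 0.31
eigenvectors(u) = [[-0.87, -0.03], [0.49, -1.0]]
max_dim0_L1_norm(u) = 0.32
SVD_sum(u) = [[0.01, 0.01], [0.17, 0.31]] + [[0.00,-0.00], [-0.00,0.0]]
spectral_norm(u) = 0.35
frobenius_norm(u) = 0.35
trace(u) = 0.32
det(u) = 0.00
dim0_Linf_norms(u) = [0.17, 0.31]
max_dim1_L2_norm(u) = 0.35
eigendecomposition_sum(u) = [[0.00,-0.0], [-0.00,0.0]] + [[0.01, 0.01], [0.17, 0.31]]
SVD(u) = [[-0.04,  -1.00], [-1.0,  0.04]] @ diag([0.35381399504534217, 0.003956881354624169]) @ [[-0.48, -0.88], [-0.88, 0.48]]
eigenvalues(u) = [0.0, 0.32]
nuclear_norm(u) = 0.36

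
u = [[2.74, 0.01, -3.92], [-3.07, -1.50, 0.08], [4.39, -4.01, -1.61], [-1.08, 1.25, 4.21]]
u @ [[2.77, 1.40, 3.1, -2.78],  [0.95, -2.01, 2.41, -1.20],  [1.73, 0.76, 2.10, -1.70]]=[[0.82, 0.84, 0.29, -0.97], [-9.79, -1.22, -12.96, 10.2], [5.57, 12.98, 0.56, -4.66], [5.48, -0.82, 8.51, -5.65]]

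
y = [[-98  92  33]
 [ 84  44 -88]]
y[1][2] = -88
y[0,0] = -98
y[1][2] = -88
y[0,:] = [-98, 92, 33]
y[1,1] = 44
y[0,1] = 92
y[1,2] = -88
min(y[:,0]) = -98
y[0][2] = 33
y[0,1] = 92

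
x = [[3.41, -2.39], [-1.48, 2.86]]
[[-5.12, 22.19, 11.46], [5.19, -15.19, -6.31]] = x@ [[-0.36, 4.37, 2.85], [1.63, -3.05, -0.73]]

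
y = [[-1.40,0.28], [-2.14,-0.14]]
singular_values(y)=[2.56, 0.31]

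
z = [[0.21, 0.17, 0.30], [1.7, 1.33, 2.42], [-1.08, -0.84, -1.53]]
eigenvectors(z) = [[-0.06, -0.15, -0.47],  [-0.84, -0.84, -0.60],  [0.54, 0.53, 0.65]]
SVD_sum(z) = [[0.21,  0.17,  0.30],[1.7,  1.33,  2.42],[-1.08,  -0.84,  -1.53]] + [[-0.0, 0.0, -0.00], [-0.00, 0.00, -0.00], [-0.00, 0.0, -0.00]] + [[0.00, 0.00, -0.00], [-0.0, -0.00, 0.00], [-0.0, -0.00, 0.0]]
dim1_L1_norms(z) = [0.68, 5.45, 3.45]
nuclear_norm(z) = 3.87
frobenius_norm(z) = 3.86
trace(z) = 0.01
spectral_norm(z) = 3.86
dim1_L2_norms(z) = [0.4, 3.24, 2.05]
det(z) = -0.00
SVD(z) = [[-0.10, -0.82, 0.56],[-0.84, -0.23, -0.49],[0.53, -0.52, -0.67]] @ diag([3.858906459822825, 0.005728091674232909, 0.0028501409508778467]) @ [[-0.52, -0.41, -0.75],[0.60, -0.80, 0.02],[0.61, 0.43, -0.67]]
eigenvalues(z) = [-0.09, 0.1, 0.01]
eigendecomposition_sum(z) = [[0.06,0.04,0.08], [0.84,0.55,1.1], [-0.54,-0.35,-0.7]] + [[0.15,0.14,0.23],[0.86,0.79,1.33],[-0.54,-0.50,-0.84]] + [[0.00, -0.01, -0.01], [0.00, -0.01, -0.01], [-0.0, 0.01, 0.02]]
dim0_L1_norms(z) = [2.99, 2.34, 4.25]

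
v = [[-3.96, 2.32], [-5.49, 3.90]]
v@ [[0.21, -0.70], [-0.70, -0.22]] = [[-2.46, 2.26],[-3.88, 2.98]]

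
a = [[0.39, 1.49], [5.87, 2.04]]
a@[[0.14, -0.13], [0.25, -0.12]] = [[0.43,-0.23], [1.33,-1.01]]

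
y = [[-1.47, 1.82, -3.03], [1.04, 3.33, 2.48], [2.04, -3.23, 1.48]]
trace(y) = 3.34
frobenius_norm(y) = 7.05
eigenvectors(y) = [[0.68+0.00j, 0.68-0.00j, (-0.67+0j)], [-0.10+0.29j, (-0.1-0.29j), -0.55+0.00j], [(-0.5-0.44j), -0.50+0.44j, (0.5+0j)]]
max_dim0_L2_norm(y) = 4.98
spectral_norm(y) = 5.42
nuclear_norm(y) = 10.62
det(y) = 18.15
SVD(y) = [[-0.64,0.33,0.69], [-0.16,-0.94,0.3], [0.75,0.08,0.66]] @ diag([5.421182587932916, 4.45027274670129, 0.7522312332392961]) @ [[0.43, -0.76, 0.49], [-0.29, -0.63, -0.72], [0.86, 0.16, -0.49]]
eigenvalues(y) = [(0.51+2.75j), (0.51-2.75j), (2.33+0j)]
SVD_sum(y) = [[-1.49,2.66,-1.71],[-0.37,0.67,-0.43],[1.72,-3.08,1.99]] + [[-0.43, -0.92, -1.06],[1.22, 2.63, 3.02],[-0.11, -0.23, -0.26]] + [[0.44, 0.08, -0.25], [0.19, 0.04, -0.11], [0.43, 0.08, -0.24]]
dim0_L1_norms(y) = [4.55, 8.38, 6.99]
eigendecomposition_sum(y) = [[-1.50+0.76j, -0.30-1.43j, (-2.32-0.56j)], [(-0.12-0.76j), (0.66+0.07j), 0.57-0.92j], [(1.6+0.41j), -0.70+1.25j, (1.35+1.92j)]] + [[-1.50-0.76j, -0.30+1.43j, (-2.32+0.56j)], [-0.12+0.76j, 0.66-0.07j, 0.57+0.92j], [(1.6-0.41j), -0.70-1.25j, (1.35-1.92j)]] + [[1.53-0.00j,(2.43+0j),1.62+0.00j],[(1.27-0j),2.01+0.00j,(1.34+0j)],[-1.16+0.00j,(-1.83-0j),(-1.22-0j)]]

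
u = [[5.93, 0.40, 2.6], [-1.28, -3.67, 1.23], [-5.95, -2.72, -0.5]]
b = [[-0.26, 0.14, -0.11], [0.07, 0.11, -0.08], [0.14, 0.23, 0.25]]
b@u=[[-1.07, -0.32, -0.45], [0.75, -0.16, 0.36], [-0.95, -1.47, 0.52]]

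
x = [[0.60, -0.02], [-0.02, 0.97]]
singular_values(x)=[0.97, 0.6]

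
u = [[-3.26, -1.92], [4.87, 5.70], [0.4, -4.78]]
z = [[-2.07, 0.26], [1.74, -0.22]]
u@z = [[3.41, -0.43], [-0.16, 0.01], [-9.15, 1.16]]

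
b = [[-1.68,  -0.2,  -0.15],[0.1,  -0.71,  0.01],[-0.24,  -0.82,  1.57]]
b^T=[[-1.68,0.10,-0.24], [-0.20,-0.71,-0.82], [-0.15,0.01,1.57]]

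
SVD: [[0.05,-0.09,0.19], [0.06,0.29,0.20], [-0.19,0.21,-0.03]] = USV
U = [[-0.05, -0.66, 0.75],[0.85, -0.42, -0.32],[0.53, 0.62, 0.58]]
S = [0.39, 0.3, 0.12]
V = [[-0.13, 0.92, 0.37], [-0.59, 0.22, -0.77], [-0.79, -0.32, 0.52]]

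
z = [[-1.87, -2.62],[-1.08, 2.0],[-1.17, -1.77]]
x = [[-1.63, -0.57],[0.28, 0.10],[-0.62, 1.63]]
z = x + [[-0.24, -2.05], [-1.36, 1.9], [-0.55, -3.4]]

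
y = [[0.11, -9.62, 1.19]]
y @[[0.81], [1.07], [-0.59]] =[[-10.91]]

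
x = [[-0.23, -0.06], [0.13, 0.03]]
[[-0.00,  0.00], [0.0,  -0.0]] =x @ [[0.01, -0.01], [-0.03, 0.03]]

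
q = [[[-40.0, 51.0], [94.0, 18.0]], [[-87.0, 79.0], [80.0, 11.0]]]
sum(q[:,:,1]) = 159.0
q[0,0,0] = -40.0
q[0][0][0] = -40.0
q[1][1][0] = 80.0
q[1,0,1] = 79.0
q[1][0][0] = -87.0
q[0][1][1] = 18.0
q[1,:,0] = [-87.0, 80.0]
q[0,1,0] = 94.0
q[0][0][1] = 51.0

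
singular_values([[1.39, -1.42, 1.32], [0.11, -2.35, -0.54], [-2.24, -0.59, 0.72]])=[2.93, 2.54, 1.54]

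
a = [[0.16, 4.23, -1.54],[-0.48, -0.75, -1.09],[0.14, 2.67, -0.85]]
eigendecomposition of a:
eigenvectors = [[-0.94+0.00j, (0.78+0j), (0.78-0j)], [0.15+0.00j, 0.01+0.40j, (0.01-0.4j)], [(0.31+0j), 0.48-0.04j, (0.48+0.04j)]]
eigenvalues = [0j, (-0.72+2.24j), (-0.72-2.24j)]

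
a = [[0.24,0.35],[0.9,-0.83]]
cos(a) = [[0.82, 0.09], [0.24, 0.54]]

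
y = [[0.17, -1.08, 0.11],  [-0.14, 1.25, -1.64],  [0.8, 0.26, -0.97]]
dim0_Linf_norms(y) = [0.8, 1.25, 1.64]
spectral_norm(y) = 2.39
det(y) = 1.32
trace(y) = 0.45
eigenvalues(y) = [(-0.57+0.71j), (-0.57-0.71j), (1.59+0j)]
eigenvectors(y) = [[(-0.16-0.5j),  (-0.16+0.5j),  (-0.61+0j)], [-0.50-0.24j,  (-0.5+0.24j),  (0.79+0j)], [-0.65+0.00j,  -0.65-0.00j,  -0.11+0.00j]]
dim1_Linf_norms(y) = [1.08, 1.64, 0.97]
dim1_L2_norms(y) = [1.1, 2.07, 1.28]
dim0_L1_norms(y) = [1.11, 2.59, 2.72]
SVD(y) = [[-0.32,  -0.66,  -0.68], [0.86,  0.11,  -0.50], [0.40,  -0.75,  0.53]] @ diag([2.386676527907767, 1.0825691332935985, 0.5093321340481822]) @ [[0.06, 0.64, -0.77], [-0.67, 0.60, 0.44], [0.74, 0.49, 0.46]]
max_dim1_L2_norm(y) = 2.07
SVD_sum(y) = [[-0.05, -0.49, 0.59], [0.13, 1.31, -1.57], [0.06, 0.61, -0.74]] + [[0.48, -0.42, -0.31], [-0.08, 0.07, 0.05], [0.54, -0.48, -0.36]] + [[-0.26,-0.17,-0.16], [-0.19,-0.12,-0.12], [0.20,0.13,0.12]]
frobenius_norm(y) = 2.67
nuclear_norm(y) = 3.98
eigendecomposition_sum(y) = [[(-0.11+0.35j), (-0.12+0.21j), (-0.22-0.38j)], [(0.19+0.34j), 0.08+0.25j, (-0.46-0.1j)], [0.36+0.26j, 0.21+0.22j, (-0.54+0.12j)]] + [[-0.11-0.35j, -0.12-0.21j, -0.22+0.38j], [0.19-0.34j, 0.08-0.25j, (-0.46+0.1j)], [0.36-0.26j, 0.21-0.22j, -0.54-0.12j]] + [[0.40-0.00j, (-0.84+0j), (0.56+0j)], [-0.51+0.00j, (1.09-0j), -0.72-0.00j], [0.07-0.00j, -0.15+0.00j, 0.10+0.00j]]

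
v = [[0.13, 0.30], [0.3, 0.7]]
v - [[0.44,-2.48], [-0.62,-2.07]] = [[-0.31,2.78], [0.92,2.77]]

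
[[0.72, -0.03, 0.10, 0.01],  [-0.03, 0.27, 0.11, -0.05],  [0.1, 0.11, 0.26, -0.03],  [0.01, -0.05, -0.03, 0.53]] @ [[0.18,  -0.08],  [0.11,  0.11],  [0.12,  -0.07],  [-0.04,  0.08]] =[[0.14, -0.07],[0.04, 0.02],[0.06, -0.02],[-0.03, 0.04]]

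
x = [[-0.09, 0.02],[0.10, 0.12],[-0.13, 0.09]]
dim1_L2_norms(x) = [0.09, 0.16, 0.16]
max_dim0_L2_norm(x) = 0.19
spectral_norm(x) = 0.19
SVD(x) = [[-0.49, -0.06], [0.45, -0.87], [-0.75, -0.49]] @ diag([0.18757179254861966, 0.1507210092856918]) @ [[0.99,-0.12],[-0.12,-0.99]]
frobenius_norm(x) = 0.24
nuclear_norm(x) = 0.34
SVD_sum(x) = [[-0.09, 0.01], [0.08, -0.01], [-0.14, 0.02]] + [[0.00,0.01], [0.02,0.13], [0.01,0.07]]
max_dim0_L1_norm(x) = 0.32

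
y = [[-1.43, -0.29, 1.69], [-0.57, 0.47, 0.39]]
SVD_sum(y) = [[-1.47, -0.14, 1.67], [-0.42, -0.04, 0.48]] + [[0.04,  -0.15,  0.02],  [-0.15,  0.51,  -0.09]]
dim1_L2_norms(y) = [2.23, 0.84]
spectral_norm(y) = 2.32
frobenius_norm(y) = 2.38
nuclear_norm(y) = 2.88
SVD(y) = [[-0.96, -0.28], [-0.28, 0.96]] @ diag([2.316971133460449, 0.5609320517772196]) @ [[0.66, 0.06, -0.75], [-0.27, 0.95, -0.16]]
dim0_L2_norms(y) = [1.54, 0.55, 1.73]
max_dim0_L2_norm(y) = 1.73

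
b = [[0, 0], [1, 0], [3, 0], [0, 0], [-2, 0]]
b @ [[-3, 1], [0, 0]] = [[0, 0], [-3, 1], [-9, 3], [0, 0], [6, -2]]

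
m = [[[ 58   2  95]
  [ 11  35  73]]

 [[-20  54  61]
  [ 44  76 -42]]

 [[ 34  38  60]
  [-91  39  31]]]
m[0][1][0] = 11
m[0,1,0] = 11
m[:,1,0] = [11, 44, -91]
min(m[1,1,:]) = -42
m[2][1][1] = 39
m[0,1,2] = 73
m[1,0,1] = 54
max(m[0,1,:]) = 73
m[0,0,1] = 2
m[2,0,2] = 60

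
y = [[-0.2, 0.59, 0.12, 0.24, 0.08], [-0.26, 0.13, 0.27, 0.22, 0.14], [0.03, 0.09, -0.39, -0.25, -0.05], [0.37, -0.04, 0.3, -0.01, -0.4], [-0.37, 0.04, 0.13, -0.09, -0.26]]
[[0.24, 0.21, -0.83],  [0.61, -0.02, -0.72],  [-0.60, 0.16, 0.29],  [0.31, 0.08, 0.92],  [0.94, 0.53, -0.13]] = y @[[-1.36, -0.78, 1.34], [-0.15, 0.17, -0.29], [1.73, -0.63, 0.45], [-0.39, 0.58, -1.66], [-0.72, -1.43, -0.64]]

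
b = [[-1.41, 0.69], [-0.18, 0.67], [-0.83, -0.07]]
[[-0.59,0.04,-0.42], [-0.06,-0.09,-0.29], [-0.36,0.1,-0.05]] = b @ [[0.43, -0.11, 0.10], [0.03, -0.17, -0.41]]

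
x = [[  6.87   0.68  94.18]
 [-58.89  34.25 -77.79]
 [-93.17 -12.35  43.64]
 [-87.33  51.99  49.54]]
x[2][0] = -93.17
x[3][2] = 49.54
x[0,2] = 94.18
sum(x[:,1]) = 74.57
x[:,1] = [0.68, 34.25, -12.35, 51.99]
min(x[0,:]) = 0.68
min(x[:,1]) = -12.35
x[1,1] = 34.25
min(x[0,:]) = 0.68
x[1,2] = -77.79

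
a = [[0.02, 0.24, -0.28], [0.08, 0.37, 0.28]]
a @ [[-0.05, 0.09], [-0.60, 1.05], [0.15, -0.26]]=[[-0.19, 0.33], [-0.18, 0.32]]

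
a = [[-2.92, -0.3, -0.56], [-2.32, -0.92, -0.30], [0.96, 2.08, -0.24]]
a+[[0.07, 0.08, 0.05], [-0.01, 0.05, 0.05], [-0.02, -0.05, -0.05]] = [[-2.85, -0.22, -0.51], [-2.33, -0.87, -0.25], [0.94, 2.03, -0.29]]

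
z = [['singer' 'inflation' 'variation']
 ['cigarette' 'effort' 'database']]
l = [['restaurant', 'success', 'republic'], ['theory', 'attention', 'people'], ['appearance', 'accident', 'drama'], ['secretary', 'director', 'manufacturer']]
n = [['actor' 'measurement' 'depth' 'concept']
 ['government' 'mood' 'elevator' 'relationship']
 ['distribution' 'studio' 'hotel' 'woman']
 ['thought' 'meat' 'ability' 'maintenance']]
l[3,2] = 'manufacturer'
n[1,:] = ['government', 'mood', 'elevator', 'relationship']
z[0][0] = 'singer'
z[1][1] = 'effort'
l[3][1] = 'director'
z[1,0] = 'cigarette'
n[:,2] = ['depth', 'elevator', 'hotel', 'ability']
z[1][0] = 'cigarette'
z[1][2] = 'database'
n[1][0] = 'government'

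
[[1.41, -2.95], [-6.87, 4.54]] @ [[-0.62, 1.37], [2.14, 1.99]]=[[-7.19, -3.94],[13.98, -0.38]]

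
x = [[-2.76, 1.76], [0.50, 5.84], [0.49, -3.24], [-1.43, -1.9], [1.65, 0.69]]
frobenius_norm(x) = 8.04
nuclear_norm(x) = 10.78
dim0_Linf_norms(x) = [2.76, 5.84]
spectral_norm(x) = 7.20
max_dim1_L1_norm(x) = 6.34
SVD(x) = [[-0.24, 0.77], [-0.81, -0.13], [0.45, -0.14], [0.27, 0.39], [-0.10, -0.46]] @ diag([7.196506341668296, 3.587798276705088]) @ [[-0.01, -1.0], [-1.0, 0.01]]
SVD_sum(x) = [[0.01, 1.74], [0.05, 5.84], [-0.03, -3.24], [-0.02, -1.91], [0.01, 0.7]] + [[-2.77, 0.02], [0.45, -0.0], [0.52, -0.00], [-1.41, 0.01], [1.64, -0.01]]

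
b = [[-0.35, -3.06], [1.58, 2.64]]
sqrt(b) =[[0.65, -1.22], [0.63, 1.85]]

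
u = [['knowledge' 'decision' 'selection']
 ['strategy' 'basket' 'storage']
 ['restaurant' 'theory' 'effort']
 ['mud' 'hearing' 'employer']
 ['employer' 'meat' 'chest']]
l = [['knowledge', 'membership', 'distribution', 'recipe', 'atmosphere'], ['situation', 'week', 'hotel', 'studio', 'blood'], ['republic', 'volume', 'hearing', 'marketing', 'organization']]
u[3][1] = 'hearing'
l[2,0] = 'republic'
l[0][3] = 'recipe'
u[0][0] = 'knowledge'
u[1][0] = 'strategy'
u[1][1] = 'basket'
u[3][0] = 'mud'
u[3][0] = 'mud'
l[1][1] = 'week'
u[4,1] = 'meat'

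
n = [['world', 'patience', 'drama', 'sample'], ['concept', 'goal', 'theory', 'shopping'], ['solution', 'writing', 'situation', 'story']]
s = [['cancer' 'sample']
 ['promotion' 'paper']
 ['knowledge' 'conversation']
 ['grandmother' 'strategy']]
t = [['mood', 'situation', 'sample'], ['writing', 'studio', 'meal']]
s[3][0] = 'grandmother'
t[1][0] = 'writing'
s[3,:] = ['grandmother', 'strategy']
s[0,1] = 'sample'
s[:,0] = ['cancer', 'promotion', 'knowledge', 'grandmother']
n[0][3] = 'sample'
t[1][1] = 'studio'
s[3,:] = ['grandmother', 'strategy']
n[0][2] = 'drama'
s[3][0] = 'grandmother'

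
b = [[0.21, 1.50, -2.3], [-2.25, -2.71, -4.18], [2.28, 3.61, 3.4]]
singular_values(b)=[7.71, 2.79, 0.13]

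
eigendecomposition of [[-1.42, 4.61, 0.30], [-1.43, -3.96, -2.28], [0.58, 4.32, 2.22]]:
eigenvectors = [[(-0.75+0j), -0.75-0.00j, -0.50+0.00j], [0.08-0.50j, (0.08+0.5j), -0.26+0.00j], [(-0.24+0.36j), (-0.24-0.36j), 0.83+0.00j]]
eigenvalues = [(-1.83+2.9j), (-1.83-2.9j), (0.5+0j)]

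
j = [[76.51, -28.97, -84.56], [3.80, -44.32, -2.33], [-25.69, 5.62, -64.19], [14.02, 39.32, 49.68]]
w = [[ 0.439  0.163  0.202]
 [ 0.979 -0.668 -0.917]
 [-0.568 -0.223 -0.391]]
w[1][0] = 0.979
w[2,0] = -0.568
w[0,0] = 0.439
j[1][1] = -44.32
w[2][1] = -0.223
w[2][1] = -0.223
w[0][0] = 0.439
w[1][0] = 0.979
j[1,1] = -44.32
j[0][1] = -28.97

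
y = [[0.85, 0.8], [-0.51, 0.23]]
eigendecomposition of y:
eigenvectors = [[0.78+0.00j,(0.78-0j)], [-0.30+0.55j,(-0.3-0.55j)]]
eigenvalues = [(0.54+0.56j), (0.54-0.56j)]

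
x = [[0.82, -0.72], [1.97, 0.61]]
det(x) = 1.92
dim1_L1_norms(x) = [1.54, 2.58]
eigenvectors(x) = [[0.05+0.52j, (0.05-0.52j)], [0.86+0.00j, (0.86-0j)]]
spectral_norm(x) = 2.16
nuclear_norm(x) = 3.05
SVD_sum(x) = [[0.68, 0.11],[2.02, 0.33]] + [[0.14, -0.83], [-0.05, 0.28]]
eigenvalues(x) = [(0.71+1.19j), (0.71-1.19j)]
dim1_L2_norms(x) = [1.09, 2.06]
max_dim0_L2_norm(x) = 2.13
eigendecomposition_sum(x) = [[0.41+0.56j, (-0.36+0.22j)], [0.99-0.59j, 0.30+0.62j]] + [[(0.41-0.56j),(-0.36-0.22j)], [0.99+0.59j,(0.3-0.62j)]]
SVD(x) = [[-0.32, -0.95], [-0.95, 0.32]] @ diag([2.156995314615169, 0.8894780563500199]) @ [[-0.99, -0.16], [-0.16, 0.99]]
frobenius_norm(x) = 2.33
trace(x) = 1.43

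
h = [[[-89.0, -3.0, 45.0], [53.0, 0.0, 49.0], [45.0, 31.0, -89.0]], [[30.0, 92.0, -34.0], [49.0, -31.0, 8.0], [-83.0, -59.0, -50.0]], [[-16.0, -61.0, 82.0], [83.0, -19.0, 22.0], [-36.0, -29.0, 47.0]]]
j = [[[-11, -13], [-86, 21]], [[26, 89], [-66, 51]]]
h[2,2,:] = [-36.0, -29.0, 47.0]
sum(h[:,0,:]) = 46.0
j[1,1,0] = -66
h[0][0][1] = -3.0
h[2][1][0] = 83.0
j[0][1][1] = 21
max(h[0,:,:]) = 53.0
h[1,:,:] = [[30.0, 92.0, -34.0], [49.0, -31.0, 8.0], [-83.0, -59.0, -50.0]]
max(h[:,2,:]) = 47.0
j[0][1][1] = 21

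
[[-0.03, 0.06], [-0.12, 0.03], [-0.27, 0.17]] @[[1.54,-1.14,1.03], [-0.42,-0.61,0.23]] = [[-0.07, -0.0, -0.02],[-0.20, 0.12, -0.12],[-0.49, 0.2, -0.24]]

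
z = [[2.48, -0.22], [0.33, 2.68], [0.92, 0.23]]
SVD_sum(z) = [[0.93, 1.10], [1.46, 1.72], [0.5, 0.59]] + [[1.55, -1.32], [-1.13, 0.96], [0.42, -0.36]]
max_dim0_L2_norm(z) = 2.7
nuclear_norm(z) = 5.36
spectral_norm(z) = 2.78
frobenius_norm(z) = 3.79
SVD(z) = [[-0.52,0.79], [-0.81,-0.58], [-0.28,0.21]] @ diag([2.78428612833916, 2.5762668253770094]) @ [[-0.65, -0.76], [0.76, -0.65]]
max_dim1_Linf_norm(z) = 2.68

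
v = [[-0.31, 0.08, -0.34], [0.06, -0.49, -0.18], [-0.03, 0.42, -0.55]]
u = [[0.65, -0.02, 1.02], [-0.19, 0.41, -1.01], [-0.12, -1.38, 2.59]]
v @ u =[[-0.18, 0.51, -1.28], [0.15, 0.05, 0.09], [-0.03, 0.93, -1.88]]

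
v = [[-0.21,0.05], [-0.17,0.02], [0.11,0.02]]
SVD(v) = [[-0.73, 0.50], [-0.58, -0.09], [0.36, 0.86]] @ diag([0.29451751878716487, 0.040736115762944294]) @ [[0.99,  -0.14], [0.14,  0.99]]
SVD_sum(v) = [[-0.21, 0.03], [-0.17, 0.02], [0.11, -0.01]] + [[0.0, 0.02],  [-0.0, -0.0],  [0.00, 0.03]]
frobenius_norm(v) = 0.30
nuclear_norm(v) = 0.34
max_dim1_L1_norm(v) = 0.26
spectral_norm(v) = 0.29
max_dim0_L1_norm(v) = 0.49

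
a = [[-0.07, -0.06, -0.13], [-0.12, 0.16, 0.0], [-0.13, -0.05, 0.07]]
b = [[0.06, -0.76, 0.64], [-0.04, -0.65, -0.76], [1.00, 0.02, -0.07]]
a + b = [[-0.01, -0.82, 0.51], [-0.16, -0.49, -0.76], [0.87, -0.03, 0.0]]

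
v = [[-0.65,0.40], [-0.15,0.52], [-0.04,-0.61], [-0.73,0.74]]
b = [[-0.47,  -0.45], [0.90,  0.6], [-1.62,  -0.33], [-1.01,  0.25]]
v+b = [[-1.12, -0.05], [0.75, 1.12], [-1.66, -0.94], [-1.74, 0.99]]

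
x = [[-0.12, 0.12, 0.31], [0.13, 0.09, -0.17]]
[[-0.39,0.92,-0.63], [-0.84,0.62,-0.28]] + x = [[-0.51, 1.04, -0.32], [-0.71, 0.71, -0.45]]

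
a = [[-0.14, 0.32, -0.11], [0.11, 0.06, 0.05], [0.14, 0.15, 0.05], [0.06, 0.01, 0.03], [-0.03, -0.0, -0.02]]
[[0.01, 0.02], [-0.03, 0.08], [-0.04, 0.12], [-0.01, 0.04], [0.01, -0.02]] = a@ [[-0.17,0.45], [-0.07,0.32], [-0.11,0.2]]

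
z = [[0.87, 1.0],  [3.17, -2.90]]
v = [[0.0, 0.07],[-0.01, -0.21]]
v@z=[[0.22, -0.20],[-0.67, 0.60]]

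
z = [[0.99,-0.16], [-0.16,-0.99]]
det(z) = -1.006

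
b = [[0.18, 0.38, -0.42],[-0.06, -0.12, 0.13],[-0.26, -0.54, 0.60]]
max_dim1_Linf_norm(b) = 0.6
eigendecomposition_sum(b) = [[0.18-0.00j, (0.38+0j), -0.42-0.00j],[(-0.06+0j), -0.12+0.00j, (0.13+0j)],[-0.26+0.00j, (-0.54+0j), 0.60+0.00j]] + [[0j,  0.00-0.00j,  (-0+0j)], [-0.00-0.00j,  (-0+0j),  -0.00-0.00j], [(-0+0j),  0.00+0.00j,  (-0-0j)]] + [[0.00-0.00j, 0.00+0.00j, (-0-0j)], [(-0+0j), -0.00-0.00j, -0.00+0.00j], [(-0-0j), -0j, -0.00+0.00j]]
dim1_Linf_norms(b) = [0.42, 0.13, 0.6]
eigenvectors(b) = [[-0.56+0.00j, (-0.29-0.47j), -0.29+0.47j], [0.18+0.00j, 0.66+0.00j, (0.66-0j)], [(0.81+0j), 0.47-0.20j, (0.47+0.2j)]]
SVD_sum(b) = [[0.18,0.38,-0.42], [-0.06,-0.12,0.13], [-0.26,-0.54,0.60]] + [[-0.00, -0.0, -0.0], [-0.0, -0.00, -0.0], [-0.0, -0.0, -0.0]] + [[-0.0, 0.0, 0.0], [0.0, -0.0, -0.0], [-0.0, 0.0, 0.00]]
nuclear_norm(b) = 1.06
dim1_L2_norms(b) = [0.59, 0.19, 0.85]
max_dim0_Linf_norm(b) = 0.6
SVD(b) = [[-0.56, -0.36, 0.74],[0.18, -0.93, -0.32],[0.81, -0.05, 0.59]] @ diag([1.0522743747727747, 0.003835530710809547, 0.0019821454872422906]) @ [[-0.31, -0.64, 0.71], [0.87, 0.11, 0.48], [-0.38, 0.76, 0.52]]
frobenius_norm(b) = 1.05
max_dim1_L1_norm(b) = 1.4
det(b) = 0.00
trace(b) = 0.66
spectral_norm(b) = 1.05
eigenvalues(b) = [(0.66+0j), (-0+0j), (-0-0j)]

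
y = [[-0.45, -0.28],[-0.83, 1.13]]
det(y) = -0.74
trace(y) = 0.68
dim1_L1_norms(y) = [0.73, 1.96]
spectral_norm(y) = 1.40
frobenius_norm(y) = 1.50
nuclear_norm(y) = 1.93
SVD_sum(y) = [[-0.03, 0.04], [-0.84, 1.12]] + [[-0.42, -0.32],[0.01, 0.01]]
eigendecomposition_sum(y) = [[-0.54, -0.09], [-0.26, -0.04]] + [[0.09,-0.19],  [-0.57,1.17]]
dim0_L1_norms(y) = [1.28, 1.41]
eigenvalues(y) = [-0.59, 1.27]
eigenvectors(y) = [[-0.9,  0.16], [-0.44,  -0.99]]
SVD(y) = [[-0.03, -1.0],[-1.0, 0.03]] @ diag([1.402759016708417, 0.5281734005449679]) @ [[0.6, -0.80],[0.80, 0.60]]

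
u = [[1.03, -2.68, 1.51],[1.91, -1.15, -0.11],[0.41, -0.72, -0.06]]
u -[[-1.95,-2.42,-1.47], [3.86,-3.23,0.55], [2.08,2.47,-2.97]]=[[2.98, -0.26, 2.98], [-1.95, 2.08, -0.66], [-1.67, -3.19, 2.91]]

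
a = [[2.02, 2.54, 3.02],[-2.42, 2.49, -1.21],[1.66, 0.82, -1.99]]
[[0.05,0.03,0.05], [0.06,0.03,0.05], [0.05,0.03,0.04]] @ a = [[0.11, 0.24, 0.02],[0.13, 0.27, 0.05],[0.09, 0.23, 0.04]]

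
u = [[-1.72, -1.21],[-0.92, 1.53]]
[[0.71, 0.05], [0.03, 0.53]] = u @ [[-0.3, -0.19], [-0.16, 0.23]]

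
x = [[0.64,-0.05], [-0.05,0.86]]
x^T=[[0.64, -0.05], [-0.05, 0.86]]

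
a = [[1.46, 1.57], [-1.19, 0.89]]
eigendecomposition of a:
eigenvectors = [[(0.75+0j), 0.75-0.00j], [(-0.14+0.64j), -0.14-0.64j]]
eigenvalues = [(1.18+1.34j), (1.18-1.34j)]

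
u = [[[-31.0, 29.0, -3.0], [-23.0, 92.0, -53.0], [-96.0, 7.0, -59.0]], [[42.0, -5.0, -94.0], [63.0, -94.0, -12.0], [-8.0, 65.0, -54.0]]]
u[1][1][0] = 63.0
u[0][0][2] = -3.0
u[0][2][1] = 7.0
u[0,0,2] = -3.0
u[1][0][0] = 42.0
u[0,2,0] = -96.0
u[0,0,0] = -31.0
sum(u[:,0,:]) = -62.0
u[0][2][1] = 7.0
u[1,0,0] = 42.0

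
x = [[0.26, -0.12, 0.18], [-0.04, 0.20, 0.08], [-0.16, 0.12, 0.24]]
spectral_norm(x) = 0.38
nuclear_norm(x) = 0.82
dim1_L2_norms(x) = [0.34, 0.22, 0.31]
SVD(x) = [[-0.59,-0.8,-0.11], [0.46,-0.23,-0.86], [0.66,-0.56,0.50]] @ diag([0.37962547138638136, 0.315694400478146, 0.12736383702374765]) @ [[-0.73, 0.64, 0.23],[-0.34, -0.05, -0.94],[-0.59, -0.77, 0.26]]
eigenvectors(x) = [[-0.67+0.00j, (-0.67-0j), -0.63+0.00j], [(-0.3-0.24j), (-0.3+0.24j), (-0.73+0j)], [-0.17-0.61j, (-0.17+0.61j), (-0.26+0j)]]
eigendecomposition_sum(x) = [[(0.18+0.12j),-0.21-0.06j,0.15-0.12j], [0.04+0.12j,(-0.07-0.1j),(0.11+0j)], [-0.06+0.19j,(-0-0.2j),(0.14+0.1j)]] + [[(0.18-0.12j), -0.21+0.06j, 0.15+0.12j], [0.04-0.12j, -0.07+0.10j, (0.11-0j)], [-0.06-0.19j, -0.00+0.20j, 0.14-0.10j]] + [[-0.10+0.00j, 0.29-0.00j, (-0.11+0j)], [(-0.12+0j), (0.34-0j), -0.13+0.00j], [-0.04+0.00j, (0.12-0j), -0.05+0.00j]]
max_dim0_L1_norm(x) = 0.5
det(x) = 0.02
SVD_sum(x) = [[0.17, -0.14, -0.05], [-0.13, 0.11, 0.04], [-0.18, 0.16, 0.06]] + [[0.09, 0.01, 0.24], [0.02, 0.00, 0.07], [0.06, 0.01, 0.17]] + [[0.01, 0.01, -0.00], [0.06, 0.08, -0.03], [-0.04, -0.05, 0.02]]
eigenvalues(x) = [(0.25+0.12j), (0.25-0.12j), (0.19+0j)]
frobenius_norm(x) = 0.51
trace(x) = 0.70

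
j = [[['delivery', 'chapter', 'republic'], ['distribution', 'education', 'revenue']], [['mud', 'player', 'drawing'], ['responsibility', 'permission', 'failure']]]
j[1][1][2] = 'failure'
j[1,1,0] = 'responsibility'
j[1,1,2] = 'failure'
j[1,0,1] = 'player'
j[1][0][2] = 'drawing'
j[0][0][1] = 'chapter'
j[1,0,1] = 'player'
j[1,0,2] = 'drawing'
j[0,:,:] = [['delivery', 'chapter', 'republic'], ['distribution', 'education', 'revenue']]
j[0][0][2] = 'republic'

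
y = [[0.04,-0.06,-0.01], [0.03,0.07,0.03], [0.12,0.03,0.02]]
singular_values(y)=[0.14, 0.09, 0.01]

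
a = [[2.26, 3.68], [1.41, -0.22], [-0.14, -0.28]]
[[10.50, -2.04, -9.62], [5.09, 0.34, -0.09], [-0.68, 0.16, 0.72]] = a @ [[3.7, 0.14, -0.43], [0.58, -0.64, -2.35]]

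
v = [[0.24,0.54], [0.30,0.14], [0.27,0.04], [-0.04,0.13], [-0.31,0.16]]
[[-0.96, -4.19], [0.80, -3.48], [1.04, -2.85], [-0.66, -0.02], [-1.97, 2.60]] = v @ [[4.42,-10.08], [-3.74,-3.27]]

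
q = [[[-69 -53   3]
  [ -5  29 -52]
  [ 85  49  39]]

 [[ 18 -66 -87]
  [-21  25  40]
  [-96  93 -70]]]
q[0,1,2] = -52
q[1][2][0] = -96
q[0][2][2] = 39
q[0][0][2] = 3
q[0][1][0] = -5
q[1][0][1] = -66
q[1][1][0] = -21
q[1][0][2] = -87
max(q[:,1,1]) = 29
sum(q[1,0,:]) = -135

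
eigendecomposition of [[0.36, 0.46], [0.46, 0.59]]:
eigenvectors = [[-0.79, -0.62], [0.62, -0.79]]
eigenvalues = [0.0, 0.95]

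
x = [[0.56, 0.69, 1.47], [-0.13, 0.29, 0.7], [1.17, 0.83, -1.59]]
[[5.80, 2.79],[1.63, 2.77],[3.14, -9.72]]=x @ [[2.56, -3.61], [3.09, -0.18], [1.52, 3.36]]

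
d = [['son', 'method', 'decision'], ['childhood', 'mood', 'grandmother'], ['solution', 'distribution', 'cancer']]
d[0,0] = 'son'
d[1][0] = 'childhood'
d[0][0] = 'son'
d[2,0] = 'solution'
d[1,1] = 'mood'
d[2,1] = 'distribution'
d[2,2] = 'cancer'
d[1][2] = 'grandmother'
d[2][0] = 'solution'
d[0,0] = 'son'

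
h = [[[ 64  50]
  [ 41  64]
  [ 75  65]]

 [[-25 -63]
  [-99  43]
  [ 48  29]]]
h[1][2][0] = 48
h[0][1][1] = 64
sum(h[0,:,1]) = 179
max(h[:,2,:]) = 75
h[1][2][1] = 29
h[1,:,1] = [-63, 43, 29]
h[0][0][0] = 64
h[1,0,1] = -63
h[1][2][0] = 48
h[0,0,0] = 64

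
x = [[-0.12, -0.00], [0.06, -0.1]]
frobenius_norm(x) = 0.17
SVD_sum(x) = [[-0.09, 0.05], [0.09, -0.05]] + [[-0.03, -0.05], [-0.03, -0.05]]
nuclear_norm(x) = 0.23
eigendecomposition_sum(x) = [[-0.0,-0.0], [-0.30,-0.1]] + [[-0.12, -0.00], [0.36, -0.00]]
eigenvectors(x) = [[0.0, 0.32], [1.0, -0.95]]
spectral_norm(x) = 0.15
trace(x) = -0.22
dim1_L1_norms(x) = [0.12, 0.16]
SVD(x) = [[-0.73, 0.69], [0.69, 0.73]] @ diag([0.14564031911159758, 0.08239476590823001]) @ [[0.88,  -0.47],[-0.47,  -0.88]]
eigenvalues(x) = [-0.1, -0.12]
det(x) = 0.01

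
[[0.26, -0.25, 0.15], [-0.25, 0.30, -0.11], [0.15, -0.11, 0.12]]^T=[[0.26, -0.25, 0.15], [-0.25, 0.3, -0.11], [0.15, -0.11, 0.12]]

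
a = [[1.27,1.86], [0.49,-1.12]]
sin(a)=[[0.78,1.21], [0.32,-0.78]]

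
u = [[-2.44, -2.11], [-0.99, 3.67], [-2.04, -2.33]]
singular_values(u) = [5.1, 2.91]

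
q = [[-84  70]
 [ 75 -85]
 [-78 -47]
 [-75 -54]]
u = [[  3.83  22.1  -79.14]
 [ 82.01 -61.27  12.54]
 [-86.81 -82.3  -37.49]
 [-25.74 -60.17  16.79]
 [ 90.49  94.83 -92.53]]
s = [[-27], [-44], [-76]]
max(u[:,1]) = 94.83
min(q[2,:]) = -78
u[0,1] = 22.1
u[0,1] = 22.1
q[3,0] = -75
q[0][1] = 70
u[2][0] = -86.81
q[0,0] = -84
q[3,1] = -54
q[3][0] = -75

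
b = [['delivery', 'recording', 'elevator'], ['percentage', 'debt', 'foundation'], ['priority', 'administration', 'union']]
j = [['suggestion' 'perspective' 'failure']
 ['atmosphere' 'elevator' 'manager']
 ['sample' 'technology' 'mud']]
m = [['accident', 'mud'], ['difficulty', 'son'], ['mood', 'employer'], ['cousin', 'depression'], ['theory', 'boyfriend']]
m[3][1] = 'depression'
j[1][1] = 'elevator'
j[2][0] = 'sample'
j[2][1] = 'technology'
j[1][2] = 'manager'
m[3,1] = 'depression'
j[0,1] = 'perspective'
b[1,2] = 'foundation'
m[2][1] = 'employer'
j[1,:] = ['atmosphere', 'elevator', 'manager']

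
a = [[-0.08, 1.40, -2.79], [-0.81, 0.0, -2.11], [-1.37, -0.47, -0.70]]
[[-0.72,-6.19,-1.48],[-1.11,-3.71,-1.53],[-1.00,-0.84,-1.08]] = a @ [[0.49,0.05,0.51], [0.19,-0.95,0.03], [0.34,1.74,0.53]]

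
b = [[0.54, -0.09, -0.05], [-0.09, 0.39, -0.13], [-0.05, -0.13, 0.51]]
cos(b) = [[0.85, 0.04, 0.02], [0.04, 0.91, 0.05], [0.02, 0.05, 0.86]]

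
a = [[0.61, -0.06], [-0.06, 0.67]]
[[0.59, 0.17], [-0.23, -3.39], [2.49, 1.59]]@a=[[0.35,0.08],[0.06,-2.26],[1.42,0.92]]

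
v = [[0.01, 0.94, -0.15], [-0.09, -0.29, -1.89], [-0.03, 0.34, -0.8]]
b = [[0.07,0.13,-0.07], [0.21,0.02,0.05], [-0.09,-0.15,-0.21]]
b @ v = [[-0.01, 0.0, -0.20],  [-0.0, 0.21, -0.11],  [0.02, -0.11, 0.46]]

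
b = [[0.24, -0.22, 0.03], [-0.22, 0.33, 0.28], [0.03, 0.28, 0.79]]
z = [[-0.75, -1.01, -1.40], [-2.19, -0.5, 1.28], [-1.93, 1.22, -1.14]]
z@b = [[0.00, -0.56, -1.41], [-0.38, 0.68, 0.81], [-0.77, 0.51, -0.62]]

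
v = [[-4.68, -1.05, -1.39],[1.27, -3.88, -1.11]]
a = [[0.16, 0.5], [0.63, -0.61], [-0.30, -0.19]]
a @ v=[[-0.11, -2.11, -0.78], [-3.72, 1.71, -0.2], [1.16, 1.05, 0.63]]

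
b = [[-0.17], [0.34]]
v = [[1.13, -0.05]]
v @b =[[-0.21]]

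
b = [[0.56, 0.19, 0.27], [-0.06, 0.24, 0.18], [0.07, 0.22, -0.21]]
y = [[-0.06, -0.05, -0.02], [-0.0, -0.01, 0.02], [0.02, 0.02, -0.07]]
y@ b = [[-0.03,-0.03,-0.02], [0.00,0.00,-0.01], [0.01,-0.01,0.02]]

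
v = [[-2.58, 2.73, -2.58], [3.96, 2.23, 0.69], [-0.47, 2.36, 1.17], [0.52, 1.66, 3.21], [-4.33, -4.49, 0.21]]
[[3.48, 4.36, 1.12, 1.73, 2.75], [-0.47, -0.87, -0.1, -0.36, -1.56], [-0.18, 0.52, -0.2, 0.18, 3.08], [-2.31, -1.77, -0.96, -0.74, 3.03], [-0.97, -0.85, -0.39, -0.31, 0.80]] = v @ [[-0.15, -0.38, -0.01, -0.15, -0.95], [0.32, 0.52, 0.08, 0.20, 0.77], [-0.86, -0.76, -0.34, -0.31, 0.7]]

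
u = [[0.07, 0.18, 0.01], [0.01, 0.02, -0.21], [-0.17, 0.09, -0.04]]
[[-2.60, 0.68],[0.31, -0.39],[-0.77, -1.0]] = u @ [[-1.98, 6.04], [-13.53, 1.3], [-2.86, 2.29]]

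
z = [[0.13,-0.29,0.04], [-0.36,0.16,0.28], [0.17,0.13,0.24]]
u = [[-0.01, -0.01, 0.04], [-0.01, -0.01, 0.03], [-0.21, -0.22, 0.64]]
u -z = [[-0.14, 0.28, 0.0], [0.35, -0.17, -0.25], [-0.38, -0.35, 0.40]]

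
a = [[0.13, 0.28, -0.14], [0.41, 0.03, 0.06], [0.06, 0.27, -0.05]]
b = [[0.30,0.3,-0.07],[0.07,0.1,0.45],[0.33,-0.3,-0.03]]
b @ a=[[0.16,0.07,-0.02],[0.08,0.14,-0.03],[-0.08,0.08,-0.06]]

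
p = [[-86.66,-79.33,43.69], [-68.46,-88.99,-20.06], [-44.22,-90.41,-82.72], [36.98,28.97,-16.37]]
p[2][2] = -82.72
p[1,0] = -68.46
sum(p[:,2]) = -75.46000000000001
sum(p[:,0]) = -162.36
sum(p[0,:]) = -122.30000000000001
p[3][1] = 28.97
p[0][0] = -86.66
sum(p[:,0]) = -162.36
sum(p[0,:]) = -122.30000000000001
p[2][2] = -82.72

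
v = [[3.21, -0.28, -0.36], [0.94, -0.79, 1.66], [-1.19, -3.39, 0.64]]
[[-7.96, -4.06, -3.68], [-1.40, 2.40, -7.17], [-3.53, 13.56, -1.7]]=v @ [[-2.15, -1.48, -1.48], [2.05, -3.35, 0.4], [1.35, 0.69, -3.29]]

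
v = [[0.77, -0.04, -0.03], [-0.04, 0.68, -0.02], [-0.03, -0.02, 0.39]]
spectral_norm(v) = 0.79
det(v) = 0.20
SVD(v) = [[-0.94, -0.34, 0.09], [0.34, -0.94, 0.08], [0.05, 0.10, 0.99]] @ diag([0.7863338336236694, 0.6678524205423148, 0.38581374583401584]) @ [[-0.94, 0.34, 0.05], [-0.34, -0.94, 0.10], [0.09, 0.08, 0.99]]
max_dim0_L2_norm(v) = 0.77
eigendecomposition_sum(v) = [[0.69, -0.25, -0.04],[-0.25, 0.09, 0.01],[-0.04, 0.01, 0.00]] + [[0.08, 0.21, -0.02], [0.21, 0.59, -0.06], [-0.02, -0.06, 0.01]] + [[0.00, 0.00, 0.03], [0.0, 0.0, 0.03], [0.03, 0.03, 0.38]]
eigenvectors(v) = [[0.94, -0.34, 0.09], [-0.34, -0.94, 0.08], [-0.05, 0.10, 0.99]]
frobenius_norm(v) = 1.10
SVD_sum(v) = [[0.69,-0.25,-0.04],[-0.25,0.09,0.01],[-0.04,0.01,0.00]] + [[0.08,0.21,-0.02],  [0.21,0.59,-0.06],  [-0.02,-0.06,0.01]] + [[0.0, 0.00, 0.03], [0.00, 0.0, 0.03], [0.03, 0.03, 0.38]]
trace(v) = 1.84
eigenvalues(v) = [0.79, 0.67, 0.39]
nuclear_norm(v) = 1.84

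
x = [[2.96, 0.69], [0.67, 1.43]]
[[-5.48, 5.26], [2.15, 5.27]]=x @ [[-2.47, 1.03], [2.66, 3.20]]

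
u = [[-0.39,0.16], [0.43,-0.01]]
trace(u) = -0.40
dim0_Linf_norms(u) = [0.43, 0.16]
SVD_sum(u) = [[-0.41, 0.08], [0.41, -0.09]] + [[0.02, 0.08],[0.02, 0.08]]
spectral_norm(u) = 0.59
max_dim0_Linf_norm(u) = 0.43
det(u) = -0.06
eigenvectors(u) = [[-0.77, -0.30], [0.64, -0.95]]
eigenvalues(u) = [-0.52, 0.12]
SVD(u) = [[-0.7, 0.71], [0.71, 0.70]] @ diag([0.5921902914307281, 0.1095931509501819]) @ [[0.98,-0.2], [0.20,0.98]]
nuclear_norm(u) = 0.70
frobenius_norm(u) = 0.60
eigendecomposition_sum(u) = [[-0.42, 0.13],[0.35, -0.11]] + [[0.03, 0.03], [0.08, 0.10]]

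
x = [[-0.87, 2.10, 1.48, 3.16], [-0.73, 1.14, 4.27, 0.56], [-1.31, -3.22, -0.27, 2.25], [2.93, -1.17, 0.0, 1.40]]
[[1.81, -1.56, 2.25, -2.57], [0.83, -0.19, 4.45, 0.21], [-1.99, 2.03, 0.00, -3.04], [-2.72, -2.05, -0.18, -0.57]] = x@[[-0.57, -0.76, -0.11, 0.31], [0.81, -0.56, 0.08, 0.16], [-0.11, 0.02, 0.98, 0.18], [-0.07, -0.34, 0.17, -0.92]]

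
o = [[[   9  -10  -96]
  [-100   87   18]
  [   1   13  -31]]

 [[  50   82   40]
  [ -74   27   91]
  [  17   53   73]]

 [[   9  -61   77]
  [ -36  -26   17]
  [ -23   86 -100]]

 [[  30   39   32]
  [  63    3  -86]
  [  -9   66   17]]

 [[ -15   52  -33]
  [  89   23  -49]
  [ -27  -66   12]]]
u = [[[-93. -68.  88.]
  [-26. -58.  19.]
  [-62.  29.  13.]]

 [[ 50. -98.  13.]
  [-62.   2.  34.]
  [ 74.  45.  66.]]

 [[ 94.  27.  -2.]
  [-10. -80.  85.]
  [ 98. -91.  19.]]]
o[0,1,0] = -100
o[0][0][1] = -10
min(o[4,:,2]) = -49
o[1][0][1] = 82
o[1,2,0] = 17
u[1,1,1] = 2.0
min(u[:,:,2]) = -2.0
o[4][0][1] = 52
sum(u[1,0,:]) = -35.0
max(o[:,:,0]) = 89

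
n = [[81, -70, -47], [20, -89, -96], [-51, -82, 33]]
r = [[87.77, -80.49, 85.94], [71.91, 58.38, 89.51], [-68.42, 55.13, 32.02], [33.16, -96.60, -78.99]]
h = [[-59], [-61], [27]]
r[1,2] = 89.51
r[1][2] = 89.51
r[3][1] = -96.6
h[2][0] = 27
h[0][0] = -59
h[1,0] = -61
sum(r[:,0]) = 124.42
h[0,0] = -59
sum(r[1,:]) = 219.8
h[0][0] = -59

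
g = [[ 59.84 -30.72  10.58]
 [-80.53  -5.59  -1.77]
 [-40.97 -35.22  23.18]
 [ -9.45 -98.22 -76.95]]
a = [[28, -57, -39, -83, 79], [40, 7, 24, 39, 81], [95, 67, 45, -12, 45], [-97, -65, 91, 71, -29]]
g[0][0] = 59.84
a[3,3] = 71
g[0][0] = 59.84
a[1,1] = 7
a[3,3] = 71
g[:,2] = [10.58, -1.77, 23.18, -76.95]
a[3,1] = -65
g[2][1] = -35.22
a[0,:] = [28, -57, -39, -83, 79]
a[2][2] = 45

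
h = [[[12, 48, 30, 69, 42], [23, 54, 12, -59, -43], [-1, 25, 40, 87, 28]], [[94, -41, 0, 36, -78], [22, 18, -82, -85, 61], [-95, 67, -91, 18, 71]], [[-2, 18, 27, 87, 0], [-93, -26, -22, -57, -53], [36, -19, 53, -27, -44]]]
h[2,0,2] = 27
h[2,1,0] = -93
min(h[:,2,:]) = -95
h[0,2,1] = 25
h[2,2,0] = 36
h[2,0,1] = 18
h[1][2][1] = 67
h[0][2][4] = 28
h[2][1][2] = -22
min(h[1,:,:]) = -95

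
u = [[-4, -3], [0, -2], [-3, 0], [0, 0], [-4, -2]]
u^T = [[-4, 0, -3, 0, -4], [-3, -2, 0, 0, -2]]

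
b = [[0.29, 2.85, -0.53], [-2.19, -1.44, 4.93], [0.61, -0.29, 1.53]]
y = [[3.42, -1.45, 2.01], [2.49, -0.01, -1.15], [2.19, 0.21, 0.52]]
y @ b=[[5.39, 11.25, -5.89], [0.04, 7.44, -3.13], [0.49, 5.79, 0.67]]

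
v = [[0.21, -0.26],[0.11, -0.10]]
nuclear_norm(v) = 0.39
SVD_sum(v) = [[0.22,-0.25],[0.1,-0.11]] + [[-0.01,-0.01],[0.01,0.01]]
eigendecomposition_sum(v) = [[0.11-0.03j, (-0.13+0.11j)], [(0.06-0.04j), -0.05+0.10j]] + [[(0.1+0.03j), (-0.13-0.11j)], [(0.05+0.04j), -0.05-0.10j]]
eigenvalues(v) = [(0.06+0.07j), (0.06-0.07j)]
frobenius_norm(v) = 0.37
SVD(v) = [[-0.91, -0.40], [-0.4, 0.91]] @ diag([0.36519434423341357, 0.020810837078962186]) @ [[-0.65, 0.76], [0.76, 0.65]]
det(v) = 0.01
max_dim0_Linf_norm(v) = 0.26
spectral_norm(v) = 0.37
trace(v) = 0.11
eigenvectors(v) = [[(0.84+0j), 0.84-0.00j], [(0.5-0.22j), (0.5+0.22j)]]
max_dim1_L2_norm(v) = 0.33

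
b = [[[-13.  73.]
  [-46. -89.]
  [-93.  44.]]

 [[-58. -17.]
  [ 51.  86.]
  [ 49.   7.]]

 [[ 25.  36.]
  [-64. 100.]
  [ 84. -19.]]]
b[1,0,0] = -58.0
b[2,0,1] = 36.0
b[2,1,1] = 100.0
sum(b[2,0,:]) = 61.0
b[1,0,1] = -17.0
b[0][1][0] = -46.0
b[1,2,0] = 49.0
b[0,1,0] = -46.0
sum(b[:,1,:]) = 38.0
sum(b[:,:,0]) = -65.0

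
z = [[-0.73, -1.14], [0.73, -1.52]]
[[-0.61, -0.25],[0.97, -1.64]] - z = [[0.12, 0.89], [0.24, -0.12]]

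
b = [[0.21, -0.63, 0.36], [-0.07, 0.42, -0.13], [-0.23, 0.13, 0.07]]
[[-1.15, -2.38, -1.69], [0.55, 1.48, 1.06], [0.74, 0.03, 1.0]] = b @[[-2.86, 1.15, -2.65], [0.77, 3.18, 2.42], [-0.19, -1.73, 1.1]]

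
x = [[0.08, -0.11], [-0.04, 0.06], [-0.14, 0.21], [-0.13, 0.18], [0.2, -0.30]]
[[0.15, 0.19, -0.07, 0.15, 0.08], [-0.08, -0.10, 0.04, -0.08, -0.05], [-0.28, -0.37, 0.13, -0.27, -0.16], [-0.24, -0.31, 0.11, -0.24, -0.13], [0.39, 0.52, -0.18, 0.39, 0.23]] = x @ [[0.73, -0.28, -0.07, 0.73, -0.35], [-0.83, -1.93, 0.55, -0.82, -0.99]]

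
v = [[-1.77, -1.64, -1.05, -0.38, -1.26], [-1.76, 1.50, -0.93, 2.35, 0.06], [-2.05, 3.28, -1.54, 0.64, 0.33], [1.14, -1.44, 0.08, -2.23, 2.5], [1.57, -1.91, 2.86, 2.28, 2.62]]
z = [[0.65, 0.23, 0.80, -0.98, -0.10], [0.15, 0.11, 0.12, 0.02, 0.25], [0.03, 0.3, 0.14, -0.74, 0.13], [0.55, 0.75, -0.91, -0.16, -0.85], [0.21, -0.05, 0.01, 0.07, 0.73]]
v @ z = [[-1.90, -1.12, -1.43, 2.45, -0.97],[0.36, 1.24, -3.50, 2.07, -1.52],[-0.47, -0.11, -2.04, 3.13, 0.52],[-0.17, -1.67, 2.80, -0.67, 3.26],[2.62, 2.59, -0.62, -3.87, -0.29]]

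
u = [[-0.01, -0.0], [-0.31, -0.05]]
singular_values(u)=[0.31, 0.0]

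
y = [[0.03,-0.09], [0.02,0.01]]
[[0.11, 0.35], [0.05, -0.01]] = y@[[2.67,1.33],[-0.33,-3.48]]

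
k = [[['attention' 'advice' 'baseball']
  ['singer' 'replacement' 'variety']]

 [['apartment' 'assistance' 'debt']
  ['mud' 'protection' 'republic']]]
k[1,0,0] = 'apartment'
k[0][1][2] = 'variety'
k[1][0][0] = 'apartment'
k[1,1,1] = 'protection'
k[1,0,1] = 'assistance'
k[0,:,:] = [['attention', 'advice', 'baseball'], ['singer', 'replacement', 'variety']]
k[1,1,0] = 'mud'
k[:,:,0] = [['attention', 'singer'], ['apartment', 'mud']]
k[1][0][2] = 'debt'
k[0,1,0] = 'singer'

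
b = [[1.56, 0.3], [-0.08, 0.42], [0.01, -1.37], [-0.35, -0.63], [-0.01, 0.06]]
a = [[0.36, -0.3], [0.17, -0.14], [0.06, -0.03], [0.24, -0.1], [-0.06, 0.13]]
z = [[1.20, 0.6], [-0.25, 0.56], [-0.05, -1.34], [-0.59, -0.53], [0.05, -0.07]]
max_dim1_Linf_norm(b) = 1.56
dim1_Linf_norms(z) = [1.2, 0.56, 1.34, 0.59, 0.07]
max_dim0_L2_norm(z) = 1.66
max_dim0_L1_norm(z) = 3.1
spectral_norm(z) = 1.83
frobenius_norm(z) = 2.15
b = a + z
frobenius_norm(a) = 0.60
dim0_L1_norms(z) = [2.14, 3.1]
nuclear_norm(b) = 3.17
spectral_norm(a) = 0.59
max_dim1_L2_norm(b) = 1.59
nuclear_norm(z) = 2.95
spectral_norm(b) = 1.79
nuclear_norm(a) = 0.69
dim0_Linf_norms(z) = [1.2, 1.34]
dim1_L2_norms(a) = [0.47, 0.22, 0.07, 0.26, 0.14]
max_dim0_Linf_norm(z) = 1.34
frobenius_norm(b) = 2.26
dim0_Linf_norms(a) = [0.36, 0.3]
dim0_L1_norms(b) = [2.01, 2.78]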